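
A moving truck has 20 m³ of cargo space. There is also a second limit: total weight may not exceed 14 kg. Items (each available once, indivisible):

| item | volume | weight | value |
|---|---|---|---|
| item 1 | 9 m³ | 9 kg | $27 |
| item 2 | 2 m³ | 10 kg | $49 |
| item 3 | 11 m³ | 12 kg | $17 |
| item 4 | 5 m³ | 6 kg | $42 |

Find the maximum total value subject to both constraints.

$49

Feasible sets respecting both limits:
- item 2: volume 2, weight 10, value 49
- item 4: volume 5, weight 6, value 42
- item 1: volume 9, weight 9, value 27
- item 3: volume 11, weight 12, value 17
Best: $49.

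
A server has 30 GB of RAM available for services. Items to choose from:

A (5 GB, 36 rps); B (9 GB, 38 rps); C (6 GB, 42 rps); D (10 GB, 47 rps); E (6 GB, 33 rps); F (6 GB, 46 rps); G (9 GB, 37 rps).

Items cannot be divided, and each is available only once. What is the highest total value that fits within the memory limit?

Check high-value combinations within 30 GB:
- A+C+D+F: memory 5+6+10+6=27, value 36+42+47+46=171
- C+D+E+F: memory 6+10+6+6=28, value 42+47+33+46=168
- A+B+D+F: memory 5+9+10+6=30, value 36+38+47+46=167
- A+D+F+G: memory 5+10+6+9=30, value 36+47+46+37=166
- A+B+C+D: memory 5+9+6+10=30, value 36+38+42+47=163
Best: 171 rps.

171 rps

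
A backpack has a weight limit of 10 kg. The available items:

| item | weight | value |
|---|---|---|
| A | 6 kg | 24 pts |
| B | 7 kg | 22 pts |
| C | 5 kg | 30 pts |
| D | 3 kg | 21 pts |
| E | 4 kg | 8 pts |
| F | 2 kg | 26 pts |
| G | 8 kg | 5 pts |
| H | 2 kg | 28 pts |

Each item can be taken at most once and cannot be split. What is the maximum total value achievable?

Check high-value combinations within 10 kg:
- C+F+H: weight 5+2+2=9, value 30+26+28=84
- C+D+H: weight 5+3+2=10, value 30+21+28=79
- A+F+H: weight 6+2+2=10, value 24+26+28=78
- C+D+F: weight 5+3+2=10, value 30+21+26=77
- D+F+H: weight 3+2+2=7, value 21+26+28=75
Best: 84 pts.

84 pts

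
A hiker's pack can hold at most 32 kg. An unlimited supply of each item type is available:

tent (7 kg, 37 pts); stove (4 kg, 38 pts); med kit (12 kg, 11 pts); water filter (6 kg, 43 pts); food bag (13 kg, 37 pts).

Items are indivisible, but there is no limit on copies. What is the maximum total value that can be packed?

Best value-per-unit is stove at 38/4, and filling with it alone uses weight 8×4=32. No mix of the others beats 8×38 = 304.

304 pts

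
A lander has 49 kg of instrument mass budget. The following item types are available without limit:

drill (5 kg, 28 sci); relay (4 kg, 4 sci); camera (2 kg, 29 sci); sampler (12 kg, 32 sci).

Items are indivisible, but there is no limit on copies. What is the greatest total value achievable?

696 sci

Best value-per-unit is camera at 29/2, and filling with it alone uses mass 24×2=48. No mix of the others beats 24×29 = 696.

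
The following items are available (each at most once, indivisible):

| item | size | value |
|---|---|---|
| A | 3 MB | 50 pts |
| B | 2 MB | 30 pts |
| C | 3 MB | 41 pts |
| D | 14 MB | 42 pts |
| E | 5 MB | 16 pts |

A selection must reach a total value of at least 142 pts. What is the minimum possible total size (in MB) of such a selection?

22

Subsets with value ≥ 142, sorted by total size:
- A+B+C+D: size 22, value 163
- A+C+D+E: size 25, value 149
- A+B+C+D+E: size 27, value 179
Minimum size: 22 MB.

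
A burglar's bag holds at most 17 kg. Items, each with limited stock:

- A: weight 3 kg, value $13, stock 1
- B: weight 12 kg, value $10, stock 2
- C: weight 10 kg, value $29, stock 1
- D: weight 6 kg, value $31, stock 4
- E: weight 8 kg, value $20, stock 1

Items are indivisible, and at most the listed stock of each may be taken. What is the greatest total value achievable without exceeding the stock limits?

$75

Best selections within weight 17 and stock limits:
- 1×A + 2×D: weight 15, value 75
- 1×A + 1×D + 1×E: weight 17, value 64
Best: $75.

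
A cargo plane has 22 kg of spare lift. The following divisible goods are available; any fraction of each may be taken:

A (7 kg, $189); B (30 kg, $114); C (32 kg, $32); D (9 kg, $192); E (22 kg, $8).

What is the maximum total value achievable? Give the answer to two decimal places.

403.80

Take in order of value per unit:
- A (189/7 per unit): all 7 → value 189, running total 189.00
- D (192/9 per unit): all 9 → value 192, running total 381.00
- B (114/30 per unit): 6 of 30 → value 6×114/30 = 22.8000, running total 403.80
Total 403.80.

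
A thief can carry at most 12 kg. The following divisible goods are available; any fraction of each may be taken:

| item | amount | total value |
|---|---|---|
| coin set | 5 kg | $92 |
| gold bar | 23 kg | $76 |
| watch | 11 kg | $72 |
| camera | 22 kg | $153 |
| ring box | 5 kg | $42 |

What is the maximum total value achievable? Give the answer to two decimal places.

Take in order of value per unit:
- coin set (92/5 per unit): all 5 → value 92, running total 92.00
- ring box (42/5 per unit): all 5 → value 42, running total 134.00
- camera (153/22 per unit): 2 of 22 → value 2×153/22 = 13.9091, running total 147.91
Total 147.91.

147.91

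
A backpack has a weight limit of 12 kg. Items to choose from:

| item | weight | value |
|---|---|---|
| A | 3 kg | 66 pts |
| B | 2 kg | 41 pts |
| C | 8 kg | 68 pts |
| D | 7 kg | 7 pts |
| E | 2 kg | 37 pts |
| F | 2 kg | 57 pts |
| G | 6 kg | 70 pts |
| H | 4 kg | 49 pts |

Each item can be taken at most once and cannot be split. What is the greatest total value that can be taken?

This is a 0/1 knapsack; check combinations near the capacity.
- A+B+F+H: weight 3+2+2+4=11, value 66+41+57+49=213
- A+E+F+H: weight 3+2+2+4=11, value 66+37+57+49=209
- B+E+F+G: weight 2+2+2+6=12, value 41+37+57+70=205
- A+B+E+F: weight 3+2+2+2=9, value 66+41+37+57=201
- A+F+G: weight 3+2+6=11, value 66+57+70=193
Best: 213 pts.

213 pts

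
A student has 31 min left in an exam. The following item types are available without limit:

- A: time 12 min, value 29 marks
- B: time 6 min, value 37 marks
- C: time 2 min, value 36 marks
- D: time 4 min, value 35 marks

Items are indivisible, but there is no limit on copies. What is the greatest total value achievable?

Best value-per-unit is C at 36/2, and filling with it alone uses time 15×2=30. No mix of the others beats 15×36 = 540.

540 marks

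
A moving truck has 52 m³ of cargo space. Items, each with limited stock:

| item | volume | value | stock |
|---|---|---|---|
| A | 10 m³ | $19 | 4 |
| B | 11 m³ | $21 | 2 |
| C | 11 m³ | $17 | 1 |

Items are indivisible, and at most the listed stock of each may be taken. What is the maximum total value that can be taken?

$99

Top feasible selections:
- 3×A + 2×B: volume 52, value 99
- 4×A + 1×B: volume 51, value 97
Best: $99.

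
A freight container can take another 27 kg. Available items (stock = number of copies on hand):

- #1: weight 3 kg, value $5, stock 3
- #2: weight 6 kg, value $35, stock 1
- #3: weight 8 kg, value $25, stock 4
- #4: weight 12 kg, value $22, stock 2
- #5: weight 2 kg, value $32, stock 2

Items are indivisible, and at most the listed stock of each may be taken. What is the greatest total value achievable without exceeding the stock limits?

Best selections within weight 27 and stock limits:
- 1×#2 + 2×#3 + 2×#5: weight 26, value 149
- 3×#1 + 1×#2 + 1×#3 + 2×#5: weight 27, value 139
Best: $149.

$149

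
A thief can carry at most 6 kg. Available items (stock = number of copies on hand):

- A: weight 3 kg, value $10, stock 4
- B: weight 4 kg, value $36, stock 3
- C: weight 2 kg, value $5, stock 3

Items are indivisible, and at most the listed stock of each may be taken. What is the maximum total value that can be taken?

Top feasible selections:
- 1×B + 1×C: weight 6, value 41
- 1×B: weight 4, value 36
Best: $41.

$41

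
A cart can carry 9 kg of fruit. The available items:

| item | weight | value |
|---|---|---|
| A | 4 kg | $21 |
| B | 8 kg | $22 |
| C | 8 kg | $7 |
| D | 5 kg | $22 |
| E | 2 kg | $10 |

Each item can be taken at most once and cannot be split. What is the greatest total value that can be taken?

$43

Check high-value combinations within 9 kg:
- A+D: weight 4+5=9, value 21+22=43
- D+E: weight 5+2=7, value 22+10=32
- A+E: weight 4+2=6, value 21+10=31
- D: weight 5, value 22
Best: $43.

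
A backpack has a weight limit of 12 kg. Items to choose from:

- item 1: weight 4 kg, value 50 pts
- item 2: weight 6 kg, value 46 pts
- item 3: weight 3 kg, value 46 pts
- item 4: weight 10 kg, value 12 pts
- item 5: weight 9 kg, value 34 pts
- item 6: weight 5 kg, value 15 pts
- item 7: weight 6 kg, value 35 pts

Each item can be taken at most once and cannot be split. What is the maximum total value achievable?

111 pts

Check high-value combinations within 12 kg:
- item 1+item 3+item 6: weight 4+3+5=12, value 50+46+15=111
- item 1+item 3: weight 4+3=7, value 50+46=96
- item 1+item 2: weight 4+6=10, value 50+46=96
Best: 111 pts.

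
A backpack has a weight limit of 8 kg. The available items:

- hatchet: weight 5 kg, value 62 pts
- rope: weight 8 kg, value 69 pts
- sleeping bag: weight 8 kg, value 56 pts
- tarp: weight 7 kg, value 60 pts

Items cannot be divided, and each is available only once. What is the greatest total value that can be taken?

69 pts

Check high-value combinations within 8 kg:
- rope: weight 8, value 69
- hatchet: weight 5, value 62
- tarp: weight 7, value 60
Best: 69 pts.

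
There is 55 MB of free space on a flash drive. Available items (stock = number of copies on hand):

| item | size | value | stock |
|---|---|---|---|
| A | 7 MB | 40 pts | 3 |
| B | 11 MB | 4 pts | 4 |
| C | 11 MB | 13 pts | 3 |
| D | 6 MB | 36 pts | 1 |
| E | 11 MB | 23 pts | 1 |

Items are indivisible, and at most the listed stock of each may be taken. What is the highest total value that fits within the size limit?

192 pts

Top feasible selections:
- 3×A + 1×C + 1×D + 1×E: size 49, value 192
- 3×A + 1×B + 1×D + 1×E: size 49, value 183
Best: 192 pts.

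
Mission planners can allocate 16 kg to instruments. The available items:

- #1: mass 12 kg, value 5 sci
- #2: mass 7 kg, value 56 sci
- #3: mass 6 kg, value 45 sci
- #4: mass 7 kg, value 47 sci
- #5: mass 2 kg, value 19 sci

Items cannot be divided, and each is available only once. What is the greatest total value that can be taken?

122 sci

Check high-value combinations within 16 kg:
- #2+#4+#5: mass 7+7+2=16, value 56+47+19=122
- #2+#3+#5: mass 7+6+2=15, value 56+45+19=120
- #3+#4+#5: mass 6+7+2=15, value 45+47+19=111
- #2+#4: mass 7+7=14, value 56+47=103
- #2+#3: mass 7+6=13, value 56+45=101
Best: 122 sci.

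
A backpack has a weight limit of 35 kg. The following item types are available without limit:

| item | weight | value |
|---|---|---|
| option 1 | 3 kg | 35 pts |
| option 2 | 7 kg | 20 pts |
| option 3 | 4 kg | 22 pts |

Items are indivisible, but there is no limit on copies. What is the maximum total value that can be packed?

Best value-per-unit is option 1 at 35/3, and filling with it alone uses weight 11×3=33. No mix of the others beats 11×35 = 385.

385 pts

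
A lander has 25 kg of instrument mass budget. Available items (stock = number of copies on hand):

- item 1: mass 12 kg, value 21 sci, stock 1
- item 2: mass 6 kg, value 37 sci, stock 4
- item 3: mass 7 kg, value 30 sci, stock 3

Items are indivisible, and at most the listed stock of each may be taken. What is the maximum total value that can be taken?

Best selections within mass 25 and stock limits:
- 4×item 2: mass 24, value 148
- 3×item 2 + 1×item 3: mass 25, value 141
Best: 148 sci.

148 sci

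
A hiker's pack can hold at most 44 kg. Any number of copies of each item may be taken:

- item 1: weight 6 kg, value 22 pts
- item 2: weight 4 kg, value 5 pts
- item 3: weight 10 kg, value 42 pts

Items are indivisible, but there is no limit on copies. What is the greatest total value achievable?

Best value-per-unit is item 3 at 42/10; filling with it alone gives 4×42 = 168.
Optimal mix: 1×item 2 + 4×item 3 → weight 44, value 173.

173 pts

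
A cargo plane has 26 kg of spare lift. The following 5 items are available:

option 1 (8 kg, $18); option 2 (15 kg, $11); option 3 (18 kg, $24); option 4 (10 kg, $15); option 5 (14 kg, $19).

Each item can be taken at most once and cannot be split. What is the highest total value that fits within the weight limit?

This is a 0/1 knapsack; check combinations near the capacity.
- option 1+option 3: weight 8+18=26, value 18+24=42
- option 1+option 5: weight 8+14=22, value 18+19=37
- option 4+option 5: weight 10+14=24, value 15+19=34
- option 1+option 4: weight 8+10=18, value 18+15=33
- option 1+option 2: weight 8+15=23, value 18+11=29
Best: $42.

$42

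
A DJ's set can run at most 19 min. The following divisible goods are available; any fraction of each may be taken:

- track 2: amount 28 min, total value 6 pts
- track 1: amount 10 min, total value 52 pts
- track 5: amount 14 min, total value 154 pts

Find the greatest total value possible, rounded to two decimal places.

Take in order of value per unit:
- track 5 (154/14 per unit): all 14 → value 154, running total 154.00
- track 1 (52/10 per unit): 5 of 10 → value 5×52/10 = 26.0000, running total 180.00
Total 180.00.

180.00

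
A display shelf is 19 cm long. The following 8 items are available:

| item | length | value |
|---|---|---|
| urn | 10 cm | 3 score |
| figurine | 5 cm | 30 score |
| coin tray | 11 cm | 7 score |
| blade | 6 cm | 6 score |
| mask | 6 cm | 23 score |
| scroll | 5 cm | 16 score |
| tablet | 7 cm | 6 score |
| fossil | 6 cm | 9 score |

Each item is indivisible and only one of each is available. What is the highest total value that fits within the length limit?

69 score

Check high-value combinations within 19 cm:
- figurine+mask+scroll: length 5+6+5=16, value 30+23+16=69
- figurine+mask+fossil: length 5+6+6=17, value 30+23+9=62
- figurine+blade+mask: length 5+6+6=17, value 30+6+23=59
- figurine+mask+tablet: length 5+6+7=18, value 30+23+6=59
Best: 69 score.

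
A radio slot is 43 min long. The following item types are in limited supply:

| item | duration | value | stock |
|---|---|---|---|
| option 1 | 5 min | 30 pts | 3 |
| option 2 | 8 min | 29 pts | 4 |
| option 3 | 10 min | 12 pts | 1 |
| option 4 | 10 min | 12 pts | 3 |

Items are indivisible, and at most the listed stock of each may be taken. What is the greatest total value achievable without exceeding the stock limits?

177 pts

Best selections within duration 43 and stock limits:
- 3×option 1 + 3×option 2: duration 39, value 177
- 2×option 1 + 4×option 2: duration 42, value 176
Best: 177 pts.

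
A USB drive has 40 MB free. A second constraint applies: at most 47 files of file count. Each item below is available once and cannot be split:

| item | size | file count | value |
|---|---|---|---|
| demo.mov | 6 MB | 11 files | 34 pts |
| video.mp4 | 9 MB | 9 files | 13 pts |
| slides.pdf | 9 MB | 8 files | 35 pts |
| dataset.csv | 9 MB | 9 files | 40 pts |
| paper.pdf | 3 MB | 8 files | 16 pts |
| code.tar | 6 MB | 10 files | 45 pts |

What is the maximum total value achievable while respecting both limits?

170 pts

Feasible sets respecting both limits:
- demo.mov+slides.pdf+dataset.csv+paper.pdf+code.tar: size 33, file count 46, value 170
- demo.mov+video.mp4+slides.pdf+dataset.csv+code.tar: size 39, file count 47, value 167
- demo.mov+slides.pdf+dataset.csv+code.tar: size 30, file count 38, value 154
- video.mp4+slides.pdf+dataset.csv+paper.pdf+code.tar: size 36, file count 44, value 149
Best: 170 pts.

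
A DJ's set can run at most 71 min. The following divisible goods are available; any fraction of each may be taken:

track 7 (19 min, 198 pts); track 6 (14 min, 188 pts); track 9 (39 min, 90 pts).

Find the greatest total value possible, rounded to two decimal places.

473.69

Take in order of value per unit:
- track 6 (188/14 per unit): all 14 → value 188, running total 188.00
- track 7 (198/19 per unit): all 19 → value 198, running total 386.00
- track 9 (90/39 per unit): 38 of 39 → value 38×90/39 = 87.6923, running total 473.69
Total 473.69.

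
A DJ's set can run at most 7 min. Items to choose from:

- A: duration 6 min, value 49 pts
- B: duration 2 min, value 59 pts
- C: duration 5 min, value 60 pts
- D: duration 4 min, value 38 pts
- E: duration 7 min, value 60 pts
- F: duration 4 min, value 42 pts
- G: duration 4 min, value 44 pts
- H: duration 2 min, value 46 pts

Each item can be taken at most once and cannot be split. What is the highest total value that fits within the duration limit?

Check high-value combinations within 7 min:
- B+C: duration 2+5=7, value 59+60=119
- C+H: duration 5+2=7, value 60+46=106
- B+H: duration 2+2=4, value 59+46=105
Best: 119 pts.

119 pts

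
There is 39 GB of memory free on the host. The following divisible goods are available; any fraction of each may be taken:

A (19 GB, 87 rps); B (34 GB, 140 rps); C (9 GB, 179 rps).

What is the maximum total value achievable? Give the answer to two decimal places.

311.29

Take in order of value per unit:
- C (179/9 per unit): all 9 → value 179, running total 179.00
- A (87/19 per unit): all 19 → value 87, running total 266.00
- B (140/34 per unit): 11 of 34 → value 11×140/34 = 45.2941, running total 311.29
Total 311.29.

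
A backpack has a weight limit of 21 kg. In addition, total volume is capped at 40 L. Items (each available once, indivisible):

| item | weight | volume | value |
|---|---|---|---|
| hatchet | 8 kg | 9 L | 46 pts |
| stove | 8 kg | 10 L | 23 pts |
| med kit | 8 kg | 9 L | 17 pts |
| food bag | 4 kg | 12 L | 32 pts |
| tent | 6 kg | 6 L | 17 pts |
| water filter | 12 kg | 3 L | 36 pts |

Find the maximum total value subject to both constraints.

Feasible sets respecting both limits:
- hatchet+stove+food bag: weight 20, volume 31, value 101
- hatchet+med kit+food bag: weight 20, volume 30, value 95
- hatchet+food bag+tent: weight 18, volume 27, value 95
- hatchet+water filter: weight 20, volume 12, value 82
Best: 101 pts.

101 pts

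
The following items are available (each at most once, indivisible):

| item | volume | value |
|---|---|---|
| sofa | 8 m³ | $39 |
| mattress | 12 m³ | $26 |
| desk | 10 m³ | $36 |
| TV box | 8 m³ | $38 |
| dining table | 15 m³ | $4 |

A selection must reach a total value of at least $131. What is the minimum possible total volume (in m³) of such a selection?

Subsets with value ≥ 131, sorted by total volume:
- sofa+mattress+desk+TV box: volume 38, value 139
- sofa+mattress+desk+TV box+dining table: volume 53, value 143
Minimum volume: 38 m³.

38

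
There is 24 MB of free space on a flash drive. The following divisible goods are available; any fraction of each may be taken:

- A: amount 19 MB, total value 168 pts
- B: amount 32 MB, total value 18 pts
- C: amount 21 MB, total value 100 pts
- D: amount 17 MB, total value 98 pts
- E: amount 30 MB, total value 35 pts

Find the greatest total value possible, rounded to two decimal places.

196.82

Take in order of value per unit:
- A (168/19 per unit): all 19 → value 168, running total 168.00
- D (98/17 per unit): 5 of 17 → value 5×98/17 = 28.8235, running total 196.82
Total 196.82.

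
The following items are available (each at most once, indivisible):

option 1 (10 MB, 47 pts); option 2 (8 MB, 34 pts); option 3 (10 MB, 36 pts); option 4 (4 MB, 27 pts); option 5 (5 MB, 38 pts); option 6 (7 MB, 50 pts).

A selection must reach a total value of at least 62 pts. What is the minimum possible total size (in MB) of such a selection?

Subsets with value ≥ 62, sorted by total size:
- option 4+option 5: size 9, value 65
- option 4+option 6: size 11, value 77
- option 5+option 6: size 12, value 88
- option 2+option 5: size 13, value 72
Minimum size: 9 MB.

9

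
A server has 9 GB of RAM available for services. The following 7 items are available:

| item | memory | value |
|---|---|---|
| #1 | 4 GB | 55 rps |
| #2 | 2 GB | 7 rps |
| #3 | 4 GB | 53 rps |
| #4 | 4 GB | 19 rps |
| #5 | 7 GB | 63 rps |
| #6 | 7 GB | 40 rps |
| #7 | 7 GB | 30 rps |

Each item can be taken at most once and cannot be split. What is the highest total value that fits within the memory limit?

108 rps

Check high-value combinations within 9 GB:
- #1+#3: memory 4+4=8, value 55+53=108
- #1+#4: memory 4+4=8, value 55+19=74
- #3+#4: memory 4+4=8, value 53+19=72
- #2+#5: memory 2+7=9, value 7+63=70
- #5: memory 7, value 63
Best: 108 rps.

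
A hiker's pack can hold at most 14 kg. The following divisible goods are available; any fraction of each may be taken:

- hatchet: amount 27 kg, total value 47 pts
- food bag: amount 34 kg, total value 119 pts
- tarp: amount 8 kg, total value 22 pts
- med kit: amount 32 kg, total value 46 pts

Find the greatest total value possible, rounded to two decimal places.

Take in order of value per unit:
- food bag (119/34 per unit): 14 of 34 → value 14×119/34 = 49.0000, running total 49.00
Total 49.00.

49.00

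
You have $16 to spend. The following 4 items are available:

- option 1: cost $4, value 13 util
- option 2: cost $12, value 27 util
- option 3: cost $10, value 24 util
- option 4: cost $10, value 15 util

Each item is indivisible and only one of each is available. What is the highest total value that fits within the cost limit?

This is a 0/1 knapsack; check combinations near the capacity.
- option 1+option 2: cost 4+12=16, value 13+27=40
- option 1+option 3: cost 4+10=14, value 13+24=37
- option 1+option 4: cost 4+10=14, value 13+15=28
- option 2: cost 12, value 27
Best: 40 util.

40 util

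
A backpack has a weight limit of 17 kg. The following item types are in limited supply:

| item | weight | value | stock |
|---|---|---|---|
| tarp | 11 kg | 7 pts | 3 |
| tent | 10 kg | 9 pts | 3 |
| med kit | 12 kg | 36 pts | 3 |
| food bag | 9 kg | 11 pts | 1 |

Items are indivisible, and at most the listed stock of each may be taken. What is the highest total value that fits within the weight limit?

36 pts

Top feasible selections:
- 1×med kit: weight 12, value 36
- 1×food bag: weight 9, value 11
- 1×tent: weight 10, value 9
Best: 36 pts.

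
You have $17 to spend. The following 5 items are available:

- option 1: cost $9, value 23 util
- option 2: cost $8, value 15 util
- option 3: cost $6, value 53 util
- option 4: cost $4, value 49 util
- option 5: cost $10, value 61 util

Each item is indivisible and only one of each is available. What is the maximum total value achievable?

Check high-value combinations within $17:
- option 3+option 5: cost 6+10=16, value 53+61=114
- option 4+option 5: cost 4+10=14, value 49+61=110
- option 3+option 4: cost 6+4=10, value 53+49=102
- option 1+option 3: cost 9+6=15, value 23+53=76
Best: 114 util.

114 util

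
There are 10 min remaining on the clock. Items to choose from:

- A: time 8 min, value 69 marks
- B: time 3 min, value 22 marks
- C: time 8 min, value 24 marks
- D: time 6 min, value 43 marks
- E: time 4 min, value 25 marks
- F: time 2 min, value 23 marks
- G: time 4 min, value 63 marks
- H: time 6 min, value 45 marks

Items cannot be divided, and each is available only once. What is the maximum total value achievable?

111 marks

This is a 0/1 knapsack; check combinations near the capacity.
- E+F+G: time 4+2+4=10, value 25+23+63=111
- B+F+G: time 3+2+4=9, value 22+23+63=108
- G+H: time 4+6=10, value 63+45=108
Best: 111 marks.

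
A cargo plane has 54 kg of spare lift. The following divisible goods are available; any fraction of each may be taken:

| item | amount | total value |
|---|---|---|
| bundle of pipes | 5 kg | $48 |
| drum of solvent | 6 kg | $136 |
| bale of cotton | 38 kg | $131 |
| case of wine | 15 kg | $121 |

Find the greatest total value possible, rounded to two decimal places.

401.53

Take in order of value per unit:
- drum of solvent (136/6 per unit): all 6 → value 136, running total 136.00
- bundle of pipes (48/5 per unit): all 5 → value 48, running total 184.00
- case of wine (121/15 per unit): all 15 → value 121, running total 305.00
- bale of cotton (131/38 per unit): 28 of 38 → value 28×131/38 = 96.5263, running total 401.53
Total 401.53.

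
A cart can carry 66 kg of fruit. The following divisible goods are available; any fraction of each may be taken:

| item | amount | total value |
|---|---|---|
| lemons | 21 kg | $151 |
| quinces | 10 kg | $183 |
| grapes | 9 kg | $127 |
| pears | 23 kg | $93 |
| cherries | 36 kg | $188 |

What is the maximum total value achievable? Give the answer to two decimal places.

Take in order of value per unit:
- quinces (183/10 per unit): all 10 → value 183, running total 183.00
- grapes (127/9 per unit): all 9 → value 127, running total 310.00
- lemons (151/21 per unit): all 21 → value 151, running total 461.00
- cherries (188/36 per unit): 26 of 36 → value 26×188/36 = 135.7778, running total 596.78
Total 596.78.

596.78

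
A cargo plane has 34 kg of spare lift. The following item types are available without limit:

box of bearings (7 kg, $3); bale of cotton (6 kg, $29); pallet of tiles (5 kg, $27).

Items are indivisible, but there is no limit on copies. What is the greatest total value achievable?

Best value-per-unit is pallet of tiles at 27/5; filling with it alone gives 6×27 = 162.
Optimal mix: 4×bale of cotton + 2×pallet of tiles → weight 34, value 170.

$170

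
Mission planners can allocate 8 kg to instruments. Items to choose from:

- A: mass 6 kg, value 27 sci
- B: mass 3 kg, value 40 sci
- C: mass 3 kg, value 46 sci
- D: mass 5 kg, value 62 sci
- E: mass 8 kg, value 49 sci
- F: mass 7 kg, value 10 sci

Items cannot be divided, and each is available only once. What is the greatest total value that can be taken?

Check high-value combinations within 8 kg:
- C+D: mass 3+5=8, value 46+62=108
- B+D: mass 3+5=8, value 40+62=102
- B+C: mass 3+3=6, value 40+46=86
- D: mass 5, value 62
- E: mass 8, value 49
Best: 108 sci.

108 sci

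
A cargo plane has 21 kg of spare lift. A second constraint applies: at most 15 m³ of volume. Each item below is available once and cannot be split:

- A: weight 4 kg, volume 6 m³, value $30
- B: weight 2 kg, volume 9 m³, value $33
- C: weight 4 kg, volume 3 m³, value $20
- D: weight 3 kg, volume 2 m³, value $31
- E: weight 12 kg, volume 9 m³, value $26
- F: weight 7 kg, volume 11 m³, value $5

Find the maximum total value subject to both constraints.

$84

Feasible sets respecting both limits:
- B+C+D: weight 9, volume 14, value 84
- A+C+D: weight 11, volume 11, value 81
- C+D+E: weight 19, volume 14, value 77
Best: $84.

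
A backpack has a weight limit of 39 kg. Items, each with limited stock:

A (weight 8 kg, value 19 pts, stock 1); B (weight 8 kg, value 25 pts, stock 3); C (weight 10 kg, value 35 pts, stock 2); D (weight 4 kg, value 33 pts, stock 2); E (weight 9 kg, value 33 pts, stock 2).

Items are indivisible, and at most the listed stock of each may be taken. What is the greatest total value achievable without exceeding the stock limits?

169 pts

Top feasible selections:
- 2×C + 2×D + 1×E: weight 37, value 169
- 1×C + 2×D + 2×E: weight 36, value 167
Best: 169 pts.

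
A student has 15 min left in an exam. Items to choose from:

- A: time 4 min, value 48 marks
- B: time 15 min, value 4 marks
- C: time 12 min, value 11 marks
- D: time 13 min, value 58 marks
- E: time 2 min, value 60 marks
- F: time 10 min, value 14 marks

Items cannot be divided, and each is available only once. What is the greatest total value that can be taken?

Check high-value combinations within 15 min:
- D+E: time 13+2=15, value 58+60=118
- A+E: time 4+2=6, value 48+60=108
- E+F: time 2+10=12, value 60+14=74
- C+E: time 12+2=14, value 11+60=71
- A+F: time 4+10=14, value 48+14=62
Best: 118 marks.

118 marks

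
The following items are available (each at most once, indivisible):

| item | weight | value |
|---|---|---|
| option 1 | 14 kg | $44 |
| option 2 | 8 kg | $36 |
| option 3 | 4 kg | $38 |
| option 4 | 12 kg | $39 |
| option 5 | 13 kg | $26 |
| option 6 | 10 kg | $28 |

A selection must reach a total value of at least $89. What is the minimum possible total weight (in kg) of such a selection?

22

Subsets with value ≥ 89, sorted by total weight:
- option 2+option 3+option 6: weight 22, value 102
- option 2+option 3+option 4: weight 24, value 113
- option 2+option 3+option 5: weight 25, value 100
Minimum weight: 22 kg.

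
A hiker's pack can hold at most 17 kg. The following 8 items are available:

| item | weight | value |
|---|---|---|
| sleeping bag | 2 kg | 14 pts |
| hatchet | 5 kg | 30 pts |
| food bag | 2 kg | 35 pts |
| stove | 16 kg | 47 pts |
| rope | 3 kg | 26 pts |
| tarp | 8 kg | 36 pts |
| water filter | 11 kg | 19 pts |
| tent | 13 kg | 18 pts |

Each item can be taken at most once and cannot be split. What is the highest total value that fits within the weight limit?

Check high-value combinations within 17 kg:
- sleeping bag+hatchet+food bag+tarp: weight 2+5+2+8=17, value 14+30+35+36=115
- sleeping bag+food bag+rope+tarp: weight 2+2+3+8=15, value 14+35+26+36=111
- sleeping bag+hatchet+food bag+rope: weight 2+5+2+3=12, value 14+30+35+26=105
- hatchet+food bag+tarp: weight 5+2+8=15, value 30+35+36=101
Best: 115 pts.

115 pts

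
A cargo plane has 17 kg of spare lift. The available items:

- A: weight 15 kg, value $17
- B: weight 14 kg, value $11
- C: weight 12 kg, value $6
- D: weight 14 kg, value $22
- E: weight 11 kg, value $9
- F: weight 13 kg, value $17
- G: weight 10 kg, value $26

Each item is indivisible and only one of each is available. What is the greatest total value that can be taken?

This is a 0/1 knapsack; check combinations near the capacity.
- G: weight 10, value 26
- D: weight 14, value 22
- F: weight 13, value 17
- A: weight 15, value 17
Best: $26.

$26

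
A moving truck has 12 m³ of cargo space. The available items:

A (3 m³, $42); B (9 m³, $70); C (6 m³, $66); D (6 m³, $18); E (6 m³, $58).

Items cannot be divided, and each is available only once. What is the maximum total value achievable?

Check high-value combinations within 12 m³:
- C+E: volume 6+6=12, value 66+58=124
- A+B: volume 3+9=12, value 42+70=112
- A+C: volume 3+6=9, value 42+66=108
- A+E: volume 3+6=9, value 42+58=100
- C+D: volume 6+6=12, value 66+18=84
Best: $124.

$124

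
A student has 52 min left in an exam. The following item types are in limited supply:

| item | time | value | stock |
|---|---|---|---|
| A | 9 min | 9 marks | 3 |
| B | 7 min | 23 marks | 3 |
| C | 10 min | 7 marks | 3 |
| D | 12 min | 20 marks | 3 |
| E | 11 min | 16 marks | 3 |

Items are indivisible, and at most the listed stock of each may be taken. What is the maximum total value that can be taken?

Top feasible selections:
- 1×A + 3×B + 2×E: time 52, value 110
- 3×B + 2×D: time 45, value 109
Best: 110 marks.

110 marks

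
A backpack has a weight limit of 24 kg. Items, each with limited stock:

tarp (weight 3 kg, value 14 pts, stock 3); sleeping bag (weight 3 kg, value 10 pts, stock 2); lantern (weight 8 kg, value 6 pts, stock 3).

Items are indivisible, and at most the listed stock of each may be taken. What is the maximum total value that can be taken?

68 pts

Top feasible selections:
- 3×tarp + 2×sleeping bag + 1×lantern: weight 23, value 68
- 3×tarp + 2×sleeping bag: weight 15, value 62
- 3×tarp + 1×sleeping bag + 1×lantern: weight 20, value 58
- 2×tarp + 2×sleeping bag + 1×lantern: weight 20, value 54
Best: 68 pts.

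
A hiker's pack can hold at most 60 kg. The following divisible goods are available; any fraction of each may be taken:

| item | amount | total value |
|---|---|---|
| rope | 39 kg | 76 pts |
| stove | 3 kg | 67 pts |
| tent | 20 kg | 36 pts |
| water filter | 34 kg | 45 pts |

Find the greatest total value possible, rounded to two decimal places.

Take in order of value per unit:
- stove (67/3 per unit): all 3 → value 67, running total 67.00
- rope (76/39 per unit): all 39 → value 76, running total 143.00
- tent (36/20 per unit): 18 of 20 → value 18×36/20 = 32.4000, running total 175.40
Total 175.40.

175.40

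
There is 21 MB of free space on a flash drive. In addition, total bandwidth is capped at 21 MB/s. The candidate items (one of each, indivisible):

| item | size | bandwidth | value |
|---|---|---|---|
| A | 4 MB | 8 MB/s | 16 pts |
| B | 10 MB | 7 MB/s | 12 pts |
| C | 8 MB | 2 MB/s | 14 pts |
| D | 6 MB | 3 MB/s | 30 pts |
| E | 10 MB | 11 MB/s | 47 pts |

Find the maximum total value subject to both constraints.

Feasible sets respecting both limits:
- D+E: size 16, bandwidth 14, value 77
- A+E: size 14, bandwidth 19, value 63
- C+E: size 18, bandwidth 13, value 61
- A+C+D: size 18, bandwidth 13, value 60
Best: 77 pts.

77 pts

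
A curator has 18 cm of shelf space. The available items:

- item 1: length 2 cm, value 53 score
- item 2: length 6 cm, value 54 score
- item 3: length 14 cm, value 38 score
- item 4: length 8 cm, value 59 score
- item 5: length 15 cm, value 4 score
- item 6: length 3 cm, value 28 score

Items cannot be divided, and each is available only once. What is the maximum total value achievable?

Check high-value combinations within 18 cm:
- item 1+item 2+item 4: length 2+6+8=16, value 53+54+59=166
- item 2+item 4+item 6: length 6+8+3=17, value 54+59+28=141
- item 1+item 4+item 6: length 2+8+3=13, value 53+59+28=140
- item 1+item 2+item 6: length 2+6+3=11, value 53+54+28=135
- item 2+item 4: length 6+8=14, value 54+59=113
Best: 166 score.

166 score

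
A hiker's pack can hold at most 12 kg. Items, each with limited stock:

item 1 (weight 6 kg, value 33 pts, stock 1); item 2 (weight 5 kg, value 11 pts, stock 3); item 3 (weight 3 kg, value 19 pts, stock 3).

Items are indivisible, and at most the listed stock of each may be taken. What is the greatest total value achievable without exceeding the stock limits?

71 pts

Top feasible selections:
- 1×item 1 + 2×item 3: weight 12, value 71
- 3×item 3: weight 9, value 57
- 1×item 1 + 1×item 3: weight 9, value 52
Best: 71 pts.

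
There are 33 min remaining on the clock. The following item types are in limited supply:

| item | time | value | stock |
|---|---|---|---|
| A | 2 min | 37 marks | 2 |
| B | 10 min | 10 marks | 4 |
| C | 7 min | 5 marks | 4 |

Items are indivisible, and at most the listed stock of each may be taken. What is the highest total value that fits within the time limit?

99 marks

Best selections within time 33 and stock limits:
- 2×A + 2×B + 1×C: time 31, value 99
- 2×A + 2×B: time 24, value 94
- 2×A + 1×B + 2×C: time 28, value 94
- 2×A + 4×C: time 32, value 94
Best: 99 marks.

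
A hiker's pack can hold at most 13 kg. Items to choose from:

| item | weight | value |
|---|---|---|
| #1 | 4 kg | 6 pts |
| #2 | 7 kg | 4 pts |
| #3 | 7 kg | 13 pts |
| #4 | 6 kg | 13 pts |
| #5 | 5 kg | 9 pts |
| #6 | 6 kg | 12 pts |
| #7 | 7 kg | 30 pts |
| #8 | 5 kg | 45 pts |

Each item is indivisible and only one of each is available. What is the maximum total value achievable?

75 pts

Check high-value combinations within 13 kg:
- #7+#8: weight 7+5=12, value 30+45=75
- #4+#8: weight 6+5=11, value 13+45=58
- #3+#8: weight 7+5=12, value 13+45=58
Best: 75 pts.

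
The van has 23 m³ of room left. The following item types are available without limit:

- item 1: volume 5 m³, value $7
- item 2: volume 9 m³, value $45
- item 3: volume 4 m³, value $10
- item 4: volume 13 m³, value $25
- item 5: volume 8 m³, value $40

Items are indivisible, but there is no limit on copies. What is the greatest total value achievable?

Best value-per-unit is item 2 at 45/9; filling with it alone gives 2×45 = 90.
Optimal mix: 2×item 2 + 1×item 3 → volume 22, value 100.

$100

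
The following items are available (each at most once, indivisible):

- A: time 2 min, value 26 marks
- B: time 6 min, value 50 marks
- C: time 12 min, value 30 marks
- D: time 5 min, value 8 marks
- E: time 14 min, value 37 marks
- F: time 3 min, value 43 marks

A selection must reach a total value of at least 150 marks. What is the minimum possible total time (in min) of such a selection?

25

Subsets with value ≥ 150, sorted by total time:
- A+B+E+F: time 25, value 156
- A+B+C+D+F: time 28, value 157
- A+B+D+E+F: time 30, value 164
Minimum time: 25 min.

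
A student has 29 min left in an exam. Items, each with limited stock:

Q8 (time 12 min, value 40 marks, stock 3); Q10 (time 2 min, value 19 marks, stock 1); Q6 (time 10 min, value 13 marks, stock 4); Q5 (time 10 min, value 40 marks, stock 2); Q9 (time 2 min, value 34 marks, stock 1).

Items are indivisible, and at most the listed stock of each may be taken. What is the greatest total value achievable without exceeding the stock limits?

Top feasible selections:
- 1×Q10 + 2×Q5 + 1×Q9: time 24, value 133
- 1×Q8 + 1×Q10 + 1×Q5 + 1×Q9: time 26, value 133
- 2×Q8 + 1×Q10 + 1×Q9: time 28, value 133
Best: 133 marks.

133 marks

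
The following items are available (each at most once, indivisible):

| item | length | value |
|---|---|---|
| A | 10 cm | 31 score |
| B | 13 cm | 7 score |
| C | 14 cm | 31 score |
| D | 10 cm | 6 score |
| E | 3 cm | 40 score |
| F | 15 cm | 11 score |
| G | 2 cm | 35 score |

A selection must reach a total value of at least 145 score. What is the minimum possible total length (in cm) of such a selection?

Subsets with value ≥ 145, sorted by total length:
- A+C+E+F+G: length 44, value 148
- A+B+C+D+E+G: length 52, value 150
- A+C+D+E+F+G: length 54, value 154
Minimum length: 44 cm.

44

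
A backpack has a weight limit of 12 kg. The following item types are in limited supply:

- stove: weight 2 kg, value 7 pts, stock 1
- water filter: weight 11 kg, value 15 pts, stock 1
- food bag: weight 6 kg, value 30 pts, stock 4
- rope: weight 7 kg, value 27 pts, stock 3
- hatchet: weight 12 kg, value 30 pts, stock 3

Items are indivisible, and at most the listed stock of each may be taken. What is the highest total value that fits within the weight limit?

60 pts

Best selections within weight 12 and stock limits:
- 2×food bag: weight 12, value 60
- 1×stove + 1×food bag: weight 8, value 37
- 1×stove + 1×rope: weight 9, value 34
Best: 60 pts.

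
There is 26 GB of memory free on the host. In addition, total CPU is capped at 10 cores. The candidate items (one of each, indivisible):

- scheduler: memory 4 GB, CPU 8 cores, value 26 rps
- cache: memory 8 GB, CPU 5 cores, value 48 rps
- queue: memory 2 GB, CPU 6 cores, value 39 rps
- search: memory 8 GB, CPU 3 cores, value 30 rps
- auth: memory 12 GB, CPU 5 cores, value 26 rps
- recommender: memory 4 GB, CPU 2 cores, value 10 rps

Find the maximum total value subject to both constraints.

88 rps

Feasible sets respecting both limits:
- cache+search+recommender: memory 20, CPU 10, value 88
- cache+search: memory 16, CPU 8, value 78
- cache+auth: memory 20, CPU 10, value 74
- queue+search: memory 10, CPU 9, value 69
Best: 88 rps.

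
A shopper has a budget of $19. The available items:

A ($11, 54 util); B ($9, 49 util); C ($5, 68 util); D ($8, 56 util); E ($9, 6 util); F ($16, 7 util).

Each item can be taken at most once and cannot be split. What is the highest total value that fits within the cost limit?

124 util

Check high-value combinations within $19:
- C+D: cost 5+8=13, value 68+56=124
- A+C: cost 11+5=16, value 54+68=122
- B+C: cost 9+5=14, value 49+68=117
Best: 124 util.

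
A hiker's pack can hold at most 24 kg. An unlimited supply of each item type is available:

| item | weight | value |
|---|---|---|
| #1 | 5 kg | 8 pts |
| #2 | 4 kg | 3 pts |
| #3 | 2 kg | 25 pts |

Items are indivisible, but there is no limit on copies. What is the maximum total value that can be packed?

300 pts

Best value-per-unit is #3 at 25/2, and filling with it alone uses weight 12×2=24. No mix of the others beats 12×25 = 300.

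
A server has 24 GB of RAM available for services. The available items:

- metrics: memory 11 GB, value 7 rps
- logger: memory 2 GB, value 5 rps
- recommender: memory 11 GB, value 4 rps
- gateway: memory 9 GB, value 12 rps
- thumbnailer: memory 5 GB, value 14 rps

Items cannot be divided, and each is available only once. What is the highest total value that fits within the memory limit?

31 rps

This is a 0/1 knapsack; check combinations near the capacity.
- logger+gateway+thumbnailer: memory 2+9+5=16, value 5+12+14=31
- gateway+thumbnailer: memory 9+5=14, value 12+14=26
- metrics+logger+thumbnailer: memory 11+2+5=18, value 7+5+14=26
Best: 31 rps.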